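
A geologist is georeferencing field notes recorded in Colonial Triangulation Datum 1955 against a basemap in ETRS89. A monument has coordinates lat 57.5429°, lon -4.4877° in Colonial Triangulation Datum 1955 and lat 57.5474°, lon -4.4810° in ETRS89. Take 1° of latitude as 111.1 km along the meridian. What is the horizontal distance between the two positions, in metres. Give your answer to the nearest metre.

640 m

Δφ = 57.5474° − 57.5429° = +0.0045°; Δλ = -4.4810° − -4.4877° = +0.0067°.
ΔN = Δφ × 111100 = 500.0 m; ΔE = Δλ × 111100 × cos(57.5429°) = +0.0067 × 111100 × 0.536668 = 399.5 m.
Distance = √(ΔE² + ΔN²) = √(399.5² + 500.0²) = 639.9 m.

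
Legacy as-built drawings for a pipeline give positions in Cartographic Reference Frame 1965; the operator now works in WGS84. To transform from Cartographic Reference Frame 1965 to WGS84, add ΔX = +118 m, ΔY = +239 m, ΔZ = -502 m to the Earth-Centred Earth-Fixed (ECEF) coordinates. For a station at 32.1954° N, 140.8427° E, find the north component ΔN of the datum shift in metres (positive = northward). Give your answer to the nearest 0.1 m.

The local north axis is (−sin φ cos λ, −sin φ sin λ, cos φ), giving ΔN = 48.751 − 80.410 − 424.810 = -456.47 m.

ΔN = -456.5 m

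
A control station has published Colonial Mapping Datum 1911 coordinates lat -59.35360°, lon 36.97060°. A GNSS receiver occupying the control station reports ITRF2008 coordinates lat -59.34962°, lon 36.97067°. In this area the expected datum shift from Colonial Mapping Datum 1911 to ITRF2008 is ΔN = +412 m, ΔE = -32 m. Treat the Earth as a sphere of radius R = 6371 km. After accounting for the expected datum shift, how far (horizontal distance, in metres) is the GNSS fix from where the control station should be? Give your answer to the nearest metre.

47 m

Observed coordinate differences: Δφ = +0.00398°, Δλ = +0.00007°.
Converting to metres (1° lat = 111195 m, cos φ = 0.509738): observed ΔN = 442.6 m, observed ΔE = 4.0 m.
Subtracting the expected shift leaves a residual of 442.6 − (412) = 30.6 m north and 4.0 − (-32) = 36.0 m east.
Residual distance = √(30.6² + 36.0²) = 47.2 m.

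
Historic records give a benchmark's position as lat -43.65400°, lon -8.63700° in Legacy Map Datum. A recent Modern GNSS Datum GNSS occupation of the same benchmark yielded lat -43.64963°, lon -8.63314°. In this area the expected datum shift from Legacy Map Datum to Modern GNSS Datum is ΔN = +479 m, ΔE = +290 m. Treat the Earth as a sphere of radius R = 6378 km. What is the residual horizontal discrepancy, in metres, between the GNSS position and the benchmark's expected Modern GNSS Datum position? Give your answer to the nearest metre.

22 m

Observed coordinate differences: Δφ = +0.00437°, Δλ = +0.00386°.
Converting to metres (1° lat = 111317 m, cos φ = 0.723522): observed ΔN = 486.5 m, observed ΔE = 310.9 m.
Subtracting the expected shift leaves a residual of 486.5 − (479) = 7.5 m north and 310.9 − (290) = 20.9 m east.
Residual distance = √(7.5² + 20.9²) = 22.2 m.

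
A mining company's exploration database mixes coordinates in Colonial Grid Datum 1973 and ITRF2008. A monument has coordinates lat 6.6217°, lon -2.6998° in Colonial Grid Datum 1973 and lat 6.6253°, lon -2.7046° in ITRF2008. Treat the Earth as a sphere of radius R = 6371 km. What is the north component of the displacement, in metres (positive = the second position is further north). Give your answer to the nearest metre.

ΔN = 400 m

Δφ = 6.6253° − 6.6217° = +0.0036°; Δλ = -2.7046° − -2.6998° = -0.0048°.
1° along a meridian = πR/180 = 111195 m.
ΔN = Δφ × 111195 = 400.3 m; ΔE = Δλ × 111195 × cos(6.6217°) = -0.0048 × 111195 × 0.993329 = -530.2 m.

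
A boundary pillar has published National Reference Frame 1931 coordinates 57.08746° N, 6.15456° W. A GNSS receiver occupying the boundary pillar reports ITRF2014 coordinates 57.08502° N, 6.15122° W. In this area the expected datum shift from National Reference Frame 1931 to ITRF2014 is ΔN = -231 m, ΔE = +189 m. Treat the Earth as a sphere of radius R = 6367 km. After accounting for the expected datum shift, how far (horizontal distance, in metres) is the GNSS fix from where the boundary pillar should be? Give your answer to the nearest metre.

Observed coordinate differences: Δφ = -0.00244°, Δλ = +0.00334°.
Converting to metres (1° lat = 111125 m, cos φ = 0.543358): observed ΔN = -271.1 m, observed ΔE = 201.7 m.
Subtracting the expected shift leaves a residual of -271.1 − (-231) = -40.1 m north and 201.7 − (189) = 12.7 m east.
Residual distance = √((-40.1)² + 12.7²) = 42.1 m.

42 m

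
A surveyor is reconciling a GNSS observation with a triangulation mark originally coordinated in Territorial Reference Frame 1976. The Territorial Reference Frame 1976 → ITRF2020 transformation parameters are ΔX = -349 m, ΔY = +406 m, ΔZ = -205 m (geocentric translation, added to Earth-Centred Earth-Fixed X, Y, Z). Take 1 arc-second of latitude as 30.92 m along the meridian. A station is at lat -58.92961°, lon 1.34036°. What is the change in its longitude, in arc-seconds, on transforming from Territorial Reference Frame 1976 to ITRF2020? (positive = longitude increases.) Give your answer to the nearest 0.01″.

Δλ = 25.95″

sin φ = -0.856534, cos φ = 0.516091, sin λ = 0.023392, cos λ = 0.999726.
East component: ΔE = −sin λ·ΔX + cos λ·ΔY = −(0.023392)(-349) + (0.999726)(406) = 414.05 m.
1° of latitude spans 3600 × 30.92 = 111312 m; at latitude φ, 1° of longitude spans that × cos φ = 57447.1 m, so Δλ = 414.05 / 57447.1 × 3600 = 25.947″.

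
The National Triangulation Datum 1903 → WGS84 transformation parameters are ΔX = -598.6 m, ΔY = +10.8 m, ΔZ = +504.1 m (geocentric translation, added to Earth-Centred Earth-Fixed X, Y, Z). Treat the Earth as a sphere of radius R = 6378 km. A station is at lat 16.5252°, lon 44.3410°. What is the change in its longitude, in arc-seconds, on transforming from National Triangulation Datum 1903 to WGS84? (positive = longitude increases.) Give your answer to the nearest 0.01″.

sin φ = 0.284437, cos φ = 0.958695, sin λ = 0.698927, cos λ = 0.715193.
East component: ΔE = −sin λ·ΔX + cos λ·ΔY = −(0.698927)(-598.6) + (0.715193)(10.8) = 426.10 m.
1° of latitude spans πR/180 = 111317 m; at latitude φ, 1° of longitude spans that × cos φ = 106719.1 m, so Δλ = 426.10 / 106719.1 × 3600 = 14.374″.

Δλ = 14.37″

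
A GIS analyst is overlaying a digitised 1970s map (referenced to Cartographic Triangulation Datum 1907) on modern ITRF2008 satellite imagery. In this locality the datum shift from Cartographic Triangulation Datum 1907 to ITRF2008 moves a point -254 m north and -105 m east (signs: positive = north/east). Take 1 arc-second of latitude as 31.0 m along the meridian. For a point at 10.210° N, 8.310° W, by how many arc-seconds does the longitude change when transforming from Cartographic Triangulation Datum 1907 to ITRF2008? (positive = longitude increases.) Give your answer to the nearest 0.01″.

Δλ = -3.44″

At latitude 10.210°, cos φ = 0.984165.
1″ of longitude at this latitude = 31.00 × cos φ = 30.5091 m, so Δλ = -105.0 / 30.5091 = -3.442″.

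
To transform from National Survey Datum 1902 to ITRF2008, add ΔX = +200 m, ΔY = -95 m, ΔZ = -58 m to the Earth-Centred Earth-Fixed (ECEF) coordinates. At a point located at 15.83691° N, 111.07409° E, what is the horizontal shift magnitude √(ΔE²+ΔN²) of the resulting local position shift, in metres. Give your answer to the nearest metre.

153 m

At φ = 15.83691°, λ = 111.07409°: sin φ = 0.272900, cos φ = 0.962042, sin λ = 0.933116, cos λ = -0.359575.
ΔE = −sin λ·ΔX + cos λ·ΔY = −(0.933116)·(200) + (-0.359575)·(-95) = -152.46 m.
ΔN = −sin φ cos λ·ΔX − sin φ sin λ·ΔY + cos φ·ΔZ = −(0.272900)(-0.359575)(200) − (0.272900)(0.933116)(-95) + (0.962042)(-58) = -11.98 m.
Horizontal magnitude = √(ΔE² + ΔN²) = √((-152.46)² + (-11.98)²) = 152.93 m.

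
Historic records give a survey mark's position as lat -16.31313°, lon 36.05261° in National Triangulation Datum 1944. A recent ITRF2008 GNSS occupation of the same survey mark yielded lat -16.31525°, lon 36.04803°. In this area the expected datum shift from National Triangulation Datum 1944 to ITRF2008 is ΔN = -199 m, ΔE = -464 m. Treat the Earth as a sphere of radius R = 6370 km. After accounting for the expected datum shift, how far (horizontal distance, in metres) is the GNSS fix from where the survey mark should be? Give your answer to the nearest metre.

Observed coordinate differences: Δφ = -0.00212°, Δλ = -0.00458°.
Converting to metres (1° lat = 111177 m, cos φ = 0.959741): observed ΔN = -235.7 m, observed ΔE = -488.7 m.
Subtracting the expected shift leaves a residual of -235.7 − (-199) = -36.7 m north and -488.7 − (-464) = -24.7 m east.
Residual distance = √((-36.7)² + (-24.7)²) = 44.2 m.

44 m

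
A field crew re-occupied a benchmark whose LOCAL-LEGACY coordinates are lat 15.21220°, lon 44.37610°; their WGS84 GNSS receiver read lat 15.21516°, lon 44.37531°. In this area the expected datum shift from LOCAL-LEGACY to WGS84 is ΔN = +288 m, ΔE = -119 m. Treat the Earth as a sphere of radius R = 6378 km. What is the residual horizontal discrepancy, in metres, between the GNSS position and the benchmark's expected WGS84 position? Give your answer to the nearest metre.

54 m

Observed coordinate differences: Δφ = +0.00296°, Δλ = -0.00079°.
Converting to metres (1° lat = 111317 m, cos φ = 0.964961): observed ΔN = 329.5 m, observed ΔE = -84.9 m.
Subtracting the expected shift leaves a residual of 329.5 − (288) = 41.5 m north and -84.9 − (-119) = 34.1 m east.
Residual distance = √(41.5² + 34.1²) = 53.7 m.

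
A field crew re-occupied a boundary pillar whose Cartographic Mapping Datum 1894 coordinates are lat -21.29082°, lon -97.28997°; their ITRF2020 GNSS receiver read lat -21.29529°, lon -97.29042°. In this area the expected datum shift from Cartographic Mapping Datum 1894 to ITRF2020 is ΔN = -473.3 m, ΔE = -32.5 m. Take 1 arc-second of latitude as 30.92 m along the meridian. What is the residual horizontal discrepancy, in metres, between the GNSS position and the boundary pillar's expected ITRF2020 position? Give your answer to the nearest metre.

Observed coordinate differences: Δφ = -0.00447°, Δλ = -0.00045°.
Converting to metres (1° lat = 111312 m, cos φ = 0.931749): observed ΔN = -497.6 m, observed ΔE = -46.7 m.
Subtracting the expected shift leaves a residual of -497.6 − (-473.3) = -24.3 m north and -46.7 − (-32.5) = -14.2 m east.
Residual distance = √((-24.3)² + (-14.2)²) = 28.1 m.

28 m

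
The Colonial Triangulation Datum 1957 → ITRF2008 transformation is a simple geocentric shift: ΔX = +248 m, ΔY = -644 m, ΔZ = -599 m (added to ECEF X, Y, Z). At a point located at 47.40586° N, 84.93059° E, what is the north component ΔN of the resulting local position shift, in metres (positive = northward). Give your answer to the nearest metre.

ΔN = 51 m

At φ = 47.40586°, λ = 84.93059°: sin φ = 0.736166, cos φ = 0.676801, sin λ = 0.996088, cos λ = 0.088363.
ΔN = −sin φ cos λ·ΔX − sin φ sin λ·ΔY + cos φ·ΔZ = −(0.736166)(0.088363)(248) − (0.736166)(0.996088)(-644) + (0.676801)(-599) = 50.70 m.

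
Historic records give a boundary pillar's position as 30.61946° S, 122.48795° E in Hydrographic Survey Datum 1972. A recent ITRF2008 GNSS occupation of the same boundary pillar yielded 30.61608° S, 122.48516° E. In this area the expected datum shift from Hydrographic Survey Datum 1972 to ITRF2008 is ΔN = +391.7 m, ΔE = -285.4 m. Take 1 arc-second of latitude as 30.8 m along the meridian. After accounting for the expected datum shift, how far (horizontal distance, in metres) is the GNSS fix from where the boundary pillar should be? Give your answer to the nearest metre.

Observed coordinate differences: Δφ = +0.00338°, Δλ = -0.00279°.
Converting to metres (1° lat = 110880 m, cos φ = 0.860569): observed ΔN = 374.8 m, observed ΔE = -266.2 m.
Subtracting the expected shift leaves a residual of 374.8 − (391.7) = -16.9 m north and -266.2 − (-285.4) = 19.2 m east.
Residual distance = √((-16.9)² + 19.2²) = 25.6 m.

26 m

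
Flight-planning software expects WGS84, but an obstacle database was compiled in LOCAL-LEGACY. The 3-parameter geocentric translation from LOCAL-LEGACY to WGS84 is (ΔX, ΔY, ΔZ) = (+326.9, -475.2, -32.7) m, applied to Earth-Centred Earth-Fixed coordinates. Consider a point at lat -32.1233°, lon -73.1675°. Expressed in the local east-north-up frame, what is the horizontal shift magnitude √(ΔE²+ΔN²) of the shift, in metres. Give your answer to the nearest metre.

317 m

The local east axis at (φ, λ) is (−sin λ, cos λ, 0), so ΔE = −sin(-73.1675°)·326.9 + cos(-73.1675°)·(-475.2) = 175.29 m.
The local north axis is (−sin φ cos λ, −sin φ sin λ, cos φ), giving ΔN = 50.336 + 241.858 − 27.694 = 264.50 m.
Horizontal magnitude = √(ΔE² + ΔN²) = √(175.29² + 264.50²) = 317.31 m.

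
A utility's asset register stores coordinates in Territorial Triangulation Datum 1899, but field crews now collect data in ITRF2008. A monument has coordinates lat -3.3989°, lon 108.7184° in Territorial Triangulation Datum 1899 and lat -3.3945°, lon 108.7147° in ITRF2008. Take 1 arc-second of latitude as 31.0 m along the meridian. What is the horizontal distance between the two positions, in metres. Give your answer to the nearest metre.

641 m

Δφ = -3.3945° − -3.3989° = +0.0044°; Δλ = 108.7147° − 108.7184° = -0.0037°.
1° of latitude = 3600 × 31.00 = 111600 m.
ΔN = Δφ × 111600 = 491.0 m; ΔE = Δλ × 111600 × cos(-3.3989°) = -0.0037 × 111600 × 0.998241 = -412.2 m.
Distance = √(ΔE² + ΔN²) = √((-412.2)² + 491.0²) = 641.1 m.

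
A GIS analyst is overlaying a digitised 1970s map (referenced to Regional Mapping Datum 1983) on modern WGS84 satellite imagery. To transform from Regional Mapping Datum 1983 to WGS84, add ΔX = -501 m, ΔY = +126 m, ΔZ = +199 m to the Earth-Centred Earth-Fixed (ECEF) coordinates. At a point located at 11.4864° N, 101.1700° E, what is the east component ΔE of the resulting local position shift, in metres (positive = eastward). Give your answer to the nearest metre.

At φ = 11.4864°, λ = 101.1700°: sin φ = 0.199135, cos φ = 0.979972, sin λ = 0.981057, cos λ = -0.193721.
ΔE = −sin λ·ΔX + cos λ·ΔY = −(0.981057)·(-501) + (-0.193721)·(126) = 467.10 m.

ΔE = 467 m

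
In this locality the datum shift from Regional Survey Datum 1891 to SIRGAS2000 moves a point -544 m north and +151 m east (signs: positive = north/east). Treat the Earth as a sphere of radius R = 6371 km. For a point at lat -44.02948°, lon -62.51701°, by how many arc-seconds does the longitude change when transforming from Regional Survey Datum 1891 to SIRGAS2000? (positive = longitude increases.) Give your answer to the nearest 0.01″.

At latitude -44.02948°, cos φ = 0.718982.
One radian of longitude at latitude φ spans R cos φ, so Δλ = ΔE / (R cos φ) = 151.0 / (6371000 × 0.718982) = 3.2965e-05 rad = 6.799″.

Δλ = 6.80″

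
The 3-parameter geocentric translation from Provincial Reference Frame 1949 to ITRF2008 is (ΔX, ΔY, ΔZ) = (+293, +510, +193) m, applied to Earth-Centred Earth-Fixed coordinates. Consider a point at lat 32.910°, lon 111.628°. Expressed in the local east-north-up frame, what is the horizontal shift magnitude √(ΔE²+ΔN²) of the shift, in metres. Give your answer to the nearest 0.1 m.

At φ = 32.910°, λ = 111.628°: sin φ = 0.543321, cos φ = 0.839525, sin λ = 0.929596, cos λ = -0.368579.
ΔE = −sin λ·ΔX + cos λ·ΔY = −(0.929596)·(293) + (-0.368579)·(510) = -460.35 m.
ΔN = −sin φ cos λ·ΔX − sin φ sin λ·ΔY + cos φ·ΔZ = −(0.543321)(-0.368579)(293) − (0.543321)(0.929596)(510) + (0.839525)(193) = -36.88 m.
Horizontal magnitude = √(ΔE² + ΔN²) = √((-460.35)² + (-36.88)²) = 461.82 m.

461.8 m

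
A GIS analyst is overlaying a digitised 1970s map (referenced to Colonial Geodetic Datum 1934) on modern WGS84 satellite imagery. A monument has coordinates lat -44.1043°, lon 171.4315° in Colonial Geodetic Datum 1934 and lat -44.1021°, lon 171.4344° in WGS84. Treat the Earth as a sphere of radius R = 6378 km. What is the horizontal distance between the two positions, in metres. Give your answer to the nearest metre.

337 m

Δφ = -44.1021° − -44.1043° = +0.0022°; Δλ = 171.4344° − 171.4315° = +0.0029°.
1° along a meridian = πR/180 = 111317 m.
ΔN = Δφ × 111317 = 244.9 m; ΔE = Δλ × 111317 × cos(-44.1043°) = +0.0029 × 111317 × 0.718074 = 231.8 m.
Distance = √(ΔE² + ΔN²) = √(231.8² + 244.9²) = 337.2 m.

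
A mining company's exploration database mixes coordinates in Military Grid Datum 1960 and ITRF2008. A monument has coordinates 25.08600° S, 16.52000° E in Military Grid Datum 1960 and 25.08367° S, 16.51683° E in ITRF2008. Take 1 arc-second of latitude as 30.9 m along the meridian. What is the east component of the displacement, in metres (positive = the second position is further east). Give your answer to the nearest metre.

Δφ = -25.08367° − -25.08600° = +0.00233°; Δλ = 16.51683° − 16.52000° = -0.00317°.
1° of latitude = 3600 × 30.90 = 111240 m.
ΔN = Δφ × 111240 = 259.2 m; ΔE = Δλ × 111240 × cos(-25.08600°) = -0.00317 × 111240 × 0.905672 = -319.4 m.

ΔE = -319 m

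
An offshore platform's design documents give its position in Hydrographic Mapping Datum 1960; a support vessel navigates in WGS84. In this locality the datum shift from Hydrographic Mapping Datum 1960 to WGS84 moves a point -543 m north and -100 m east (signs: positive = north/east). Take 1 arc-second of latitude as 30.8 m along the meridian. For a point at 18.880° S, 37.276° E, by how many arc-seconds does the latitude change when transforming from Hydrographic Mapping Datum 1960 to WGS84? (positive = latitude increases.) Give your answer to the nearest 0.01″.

1″ of latitude = 30.80 m, so Δφ = -543.0 / 30.80 = -17.630″.

Δφ = -17.63″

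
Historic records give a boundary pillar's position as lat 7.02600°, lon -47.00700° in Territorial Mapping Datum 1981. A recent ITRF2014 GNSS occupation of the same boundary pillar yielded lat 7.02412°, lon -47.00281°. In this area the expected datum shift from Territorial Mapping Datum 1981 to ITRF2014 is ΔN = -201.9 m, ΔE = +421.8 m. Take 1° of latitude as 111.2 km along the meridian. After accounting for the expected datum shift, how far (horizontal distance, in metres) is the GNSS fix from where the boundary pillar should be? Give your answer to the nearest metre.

Observed coordinate differences: Δφ = -0.00188°, Δλ = +0.00419°.
Converting to metres (1° lat = 111200 m, cos φ = 0.992491): observed ΔN = -209.1 m, observed ΔE = 462.4 m.
Subtracting the expected shift leaves a residual of -209.1 − (-201.9) = -7.2 m north and 462.4 − (421.8) = 40.6 m east.
Residual distance = √((-7.2)² + 40.6²) = 41.3 m.

41 m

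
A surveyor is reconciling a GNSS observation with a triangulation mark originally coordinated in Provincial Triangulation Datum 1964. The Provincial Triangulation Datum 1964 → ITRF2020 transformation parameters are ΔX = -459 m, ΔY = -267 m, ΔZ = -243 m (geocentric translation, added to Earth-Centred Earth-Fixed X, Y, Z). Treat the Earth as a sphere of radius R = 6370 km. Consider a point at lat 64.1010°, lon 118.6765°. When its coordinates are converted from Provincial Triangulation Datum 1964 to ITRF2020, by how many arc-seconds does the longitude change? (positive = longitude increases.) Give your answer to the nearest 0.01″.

sin φ = 0.899565, cos φ = 0.436786, sin λ = 0.877343, cos λ = -0.479864.
East component: ΔE = −sin λ·ΔX + cos λ·ΔY = −(0.877343)(-459) + (-0.479864)(-267) = 530.82 m.
1° of latitude spans πR/180 = 111177 m; at latitude φ, 1° of longitude spans that × cos φ = 48560.8 m, so Δλ = 530.82 / 48560.8 × 3600 = 39.352″.

Δλ = 39.35″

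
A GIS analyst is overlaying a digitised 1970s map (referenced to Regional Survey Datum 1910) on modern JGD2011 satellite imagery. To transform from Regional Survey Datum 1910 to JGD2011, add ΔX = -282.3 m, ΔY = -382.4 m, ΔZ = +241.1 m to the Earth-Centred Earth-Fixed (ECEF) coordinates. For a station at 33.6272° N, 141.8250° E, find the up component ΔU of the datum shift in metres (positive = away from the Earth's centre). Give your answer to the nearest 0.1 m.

The local up (radial) axis is (cos φ cos λ, cos φ sin λ, sin φ), giving ΔU = 184.787 − 196.797 + 133.518 = 121.51 m.

ΔU = 121.5 m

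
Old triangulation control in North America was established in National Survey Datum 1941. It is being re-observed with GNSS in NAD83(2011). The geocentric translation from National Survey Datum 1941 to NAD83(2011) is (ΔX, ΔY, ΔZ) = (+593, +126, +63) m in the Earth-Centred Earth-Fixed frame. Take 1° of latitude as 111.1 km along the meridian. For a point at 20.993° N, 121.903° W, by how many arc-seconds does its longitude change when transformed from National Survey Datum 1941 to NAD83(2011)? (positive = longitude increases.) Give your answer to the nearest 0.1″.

sin φ = 0.358254, cos φ = 0.933624, sin λ = -0.848944, cos λ = -0.528483.
East component: ΔE = −sin λ·ΔX + cos λ·ΔY = −(-0.848944)(593) + (-0.528483)(126) = 436.83 m.
1° of latitude spans 111100 m; at latitude φ, 1° of longitude spans that × cos φ = 103725.6 m, so Δλ = 436.83 / 103725.6 × 3600 = 15.161″.

Δλ = 15.2″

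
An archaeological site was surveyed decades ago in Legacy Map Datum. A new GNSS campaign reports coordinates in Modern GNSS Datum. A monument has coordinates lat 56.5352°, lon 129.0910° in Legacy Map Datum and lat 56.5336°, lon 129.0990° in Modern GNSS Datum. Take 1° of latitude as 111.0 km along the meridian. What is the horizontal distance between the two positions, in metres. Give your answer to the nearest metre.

Δφ = 56.5336° − 56.5352° = -0.0016°; Δλ = 129.0990° − 129.0910° = +0.0080°.
ΔN = Δφ × 111000 = -177.6 m; ΔE = Δλ × 111000 × cos(56.5352°) = +0.0080 × 111000 × 0.551425 = 489.7 m.
Distance = √(ΔE² + ΔN²) = √(489.7² + (-177.6)²) = 520.9 m.

521 m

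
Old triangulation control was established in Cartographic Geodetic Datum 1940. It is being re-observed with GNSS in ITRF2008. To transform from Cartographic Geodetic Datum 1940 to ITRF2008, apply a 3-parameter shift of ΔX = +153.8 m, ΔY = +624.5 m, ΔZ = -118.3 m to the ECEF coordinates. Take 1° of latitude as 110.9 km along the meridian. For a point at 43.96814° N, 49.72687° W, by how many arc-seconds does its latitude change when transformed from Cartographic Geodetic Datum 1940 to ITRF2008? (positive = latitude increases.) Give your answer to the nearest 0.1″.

Δφ = 5.7″

sin φ = 0.694258, cos φ = 0.719726, sin λ = -0.762972, cos λ = 0.646432.
North component: ΔN = −sin φ cos λ·ΔX − sin φ sin λ·ΔY + cos φ·ΔZ = −(0.694258)(0.646432)(153.8) − (0.694258)(-0.762972)(624.5) + (0.719726)(-118.3) = 176.63 m.
1° of latitude spans 110900 m, so Δφ = 176.63 / 110900 × 3600 = 5.734″.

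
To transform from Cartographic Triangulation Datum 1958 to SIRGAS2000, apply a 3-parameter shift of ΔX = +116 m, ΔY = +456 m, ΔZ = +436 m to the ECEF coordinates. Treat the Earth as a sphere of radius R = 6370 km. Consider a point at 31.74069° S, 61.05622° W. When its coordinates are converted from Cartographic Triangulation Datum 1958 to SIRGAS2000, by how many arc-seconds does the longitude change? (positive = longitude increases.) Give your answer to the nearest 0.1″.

sin φ = -0.526076, cos φ = 0.850438, sin λ = -0.875095, cos λ = 0.483951.
East component: ΔE = −sin λ·ΔX + cos λ·ΔY = −(-0.875095)(116) + (0.483951)(456) = 322.19 m.
1° of latitude spans πR/180 = 111177 m; at latitude φ, 1° of longitude spans that × cos φ = 94549.5 m, so Δλ = 322.19 / 94549.5 × 3600 = 12.268″.

Δλ = 12.3″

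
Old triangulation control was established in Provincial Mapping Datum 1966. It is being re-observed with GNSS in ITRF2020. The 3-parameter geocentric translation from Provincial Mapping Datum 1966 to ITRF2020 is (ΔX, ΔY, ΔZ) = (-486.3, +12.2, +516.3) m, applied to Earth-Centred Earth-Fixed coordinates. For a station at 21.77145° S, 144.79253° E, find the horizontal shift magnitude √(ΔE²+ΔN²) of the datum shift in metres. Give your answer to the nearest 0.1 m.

The local east axis at (φ, λ) is (−sin λ, cos λ, 0), so ΔE = −sin(144.79253°)·(-486.3) + cos(144.79253°)·12.2 = 270.40 m.
The local north axis is (−sin φ cos λ, −sin φ sin λ, cos φ), giving ΔN = 147.376 + 2.609 + 479.473 = 629.46 m.
Horizontal magnitude = √(ΔE² + ΔN²) = √(270.40² + 629.46²) = 685.08 m.

685.1 m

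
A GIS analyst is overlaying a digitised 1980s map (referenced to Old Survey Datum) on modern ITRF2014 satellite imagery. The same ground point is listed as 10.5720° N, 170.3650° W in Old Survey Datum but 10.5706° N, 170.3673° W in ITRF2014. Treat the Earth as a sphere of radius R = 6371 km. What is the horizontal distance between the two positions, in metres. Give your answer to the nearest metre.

Δφ = 10.5706° − 10.5720° = -0.0014°; Δλ = -170.3673° − -170.3650° = -0.0023°.
1° along a meridian = πR/180 = 111195 m.
ΔN = Δφ × 111195 = -155.7 m; ΔE = Δλ × 111195 × cos(10.5720°) = -0.0023 × 111195 × 0.983025 = -251.4 m.
Distance = √(ΔE² + ΔN²) = √((-251.4)² + (-155.7)²) = 295.7 m.

296 m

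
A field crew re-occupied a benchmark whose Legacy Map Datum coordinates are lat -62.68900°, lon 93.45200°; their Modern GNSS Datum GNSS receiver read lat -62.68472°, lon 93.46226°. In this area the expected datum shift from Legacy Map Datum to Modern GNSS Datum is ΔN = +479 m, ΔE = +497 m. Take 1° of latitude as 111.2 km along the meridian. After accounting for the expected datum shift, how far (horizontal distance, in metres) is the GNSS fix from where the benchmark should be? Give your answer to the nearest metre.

Observed coordinate differences: Δφ = +0.00428°, Δλ = +0.01026°.
Converting to metres (1° lat = 111200 m, cos φ = 0.458820): observed ΔN = 475.9 m, observed ΔE = 523.5 m.
Subtracting the expected shift leaves a residual of 475.9 − (479) = -3.1 m north and 523.5 − (497) = 26.5 m east.
Residual distance = √((-3.1)² + 26.5²) = 26.7 m.

27 m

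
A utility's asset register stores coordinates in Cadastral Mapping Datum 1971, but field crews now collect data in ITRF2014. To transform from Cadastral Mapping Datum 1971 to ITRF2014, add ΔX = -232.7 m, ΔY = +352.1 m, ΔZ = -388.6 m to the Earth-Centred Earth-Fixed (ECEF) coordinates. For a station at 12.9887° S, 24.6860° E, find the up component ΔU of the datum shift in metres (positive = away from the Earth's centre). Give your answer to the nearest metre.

At φ = -12.9887°, λ = 24.6860°: sin φ = -0.224759, cos φ = 0.974414, sin λ = 0.417645, cos λ = 0.908610.
ΔU = cos φ cos λ·ΔX + cos φ sin λ·ΔY + sin φ·ΔZ = (0.974414)(0.908610)(-232.7) + (0.974414)(0.417645)(352.1) + (-0.224759)(-388.6) = 24.61 m.

ΔU = 25 m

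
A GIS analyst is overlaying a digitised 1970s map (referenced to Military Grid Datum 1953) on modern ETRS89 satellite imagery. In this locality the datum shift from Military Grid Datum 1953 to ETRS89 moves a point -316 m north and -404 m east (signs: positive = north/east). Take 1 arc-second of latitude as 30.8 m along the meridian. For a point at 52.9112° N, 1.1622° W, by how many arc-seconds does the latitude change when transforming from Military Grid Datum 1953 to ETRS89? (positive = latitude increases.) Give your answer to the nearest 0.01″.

1″ of latitude = 30.80 m, so Δφ = -316.0 / 30.80 = -10.260″.

Δφ = -10.26″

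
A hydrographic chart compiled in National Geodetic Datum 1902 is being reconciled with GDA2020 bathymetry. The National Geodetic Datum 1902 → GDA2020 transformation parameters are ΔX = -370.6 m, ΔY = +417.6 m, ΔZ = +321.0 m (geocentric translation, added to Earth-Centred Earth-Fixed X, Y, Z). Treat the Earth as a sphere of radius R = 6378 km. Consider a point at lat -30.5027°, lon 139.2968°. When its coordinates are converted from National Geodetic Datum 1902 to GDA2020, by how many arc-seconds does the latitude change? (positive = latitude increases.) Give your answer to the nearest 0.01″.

sin φ = -0.507579, cos φ = 0.861605, sin λ = 0.652141, cos λ = -0.758098.
North component: ΔN = −sin φ cos λ·ΔX − sin φ sin λ·ΔY + cos φ·ΔZ = −(-0.507579)(-0.758098)(-370.6) − (-0.507579)(0.652141)(417.6) + (0.861605)(321.0) = 557.41 m.
1° of latitude spans πR/180 = 111317 m, so Δφ = 557.41 / 111317 × 3600 = 18.027″.

Δφ = 18.03″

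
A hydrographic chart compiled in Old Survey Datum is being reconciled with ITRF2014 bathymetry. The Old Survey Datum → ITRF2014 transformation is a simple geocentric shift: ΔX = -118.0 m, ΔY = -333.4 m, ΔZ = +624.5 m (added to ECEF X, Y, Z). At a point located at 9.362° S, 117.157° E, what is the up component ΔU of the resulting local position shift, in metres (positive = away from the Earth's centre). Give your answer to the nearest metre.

ΔU = -341 m

The local up (radial) axis is (cos φ cos λ, cos φ sin λ, sin φ), giving ΔU = 53.141 − 292.694 − 101.588 = -341.14 m.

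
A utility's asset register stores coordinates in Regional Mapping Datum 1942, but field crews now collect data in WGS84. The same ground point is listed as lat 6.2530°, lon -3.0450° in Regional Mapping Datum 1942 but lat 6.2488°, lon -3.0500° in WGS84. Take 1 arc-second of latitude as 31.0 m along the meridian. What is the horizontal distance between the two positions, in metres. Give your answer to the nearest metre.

726 m

Δφ = 6.2488° − 6.2530° = -0.0042°; Δλ = -3.0500° − -3.0450° = -0.0050°.
1° of latitude = 3600 × 31.00 = 111600 m.
ΔN = Δφ × 111600 = -468.7 m; ΔE = Δλ × 111600 × cos(6.2530°) = -0.0050 × 111600 × 0.994051 = -554.7 m.
Distance = √(ΔE² + ΔN²) = √((-554.7)² + (-468.7)²) = 726.2 m.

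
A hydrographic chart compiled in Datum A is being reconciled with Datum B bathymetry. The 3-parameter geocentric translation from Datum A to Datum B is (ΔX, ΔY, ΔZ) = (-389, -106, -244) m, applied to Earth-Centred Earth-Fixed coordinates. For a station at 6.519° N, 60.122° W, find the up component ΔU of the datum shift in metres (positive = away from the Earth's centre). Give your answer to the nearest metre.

ΔU = -129 m

At φ = 6.519°, λ = -60.122°: sin φ = 0.113533, cos φ = 0.993534, sin λ = -0.867088, cos λ = 0.498155.
ΔU = cos φ cos λ·ΔX + cos φ sin λ·ΔY + sin φ·ΔZ = (0.993534)(0.498155)(-389) + (0.993534)(-0.867088)(-106) + (0.113533)(-244) = -128.91 m.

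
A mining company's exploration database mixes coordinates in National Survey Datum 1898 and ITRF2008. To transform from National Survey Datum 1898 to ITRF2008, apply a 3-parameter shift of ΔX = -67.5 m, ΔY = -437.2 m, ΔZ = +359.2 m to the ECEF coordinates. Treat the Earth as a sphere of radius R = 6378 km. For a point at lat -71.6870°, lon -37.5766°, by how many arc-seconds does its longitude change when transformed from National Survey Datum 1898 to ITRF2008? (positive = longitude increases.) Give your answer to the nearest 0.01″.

sin φ = -0.949354, cos φ = 0.314208, sin λ = -0.609822, cos λ = 0.792539.
East component: ΔE = −sin λ·ΔX + cos λ·ΔY = −(-0.609822)(-67.5) + (0.792539)(-437.2) = -387.66 m.
1° of latitude spans πR/180 = 111317 m; at latitude φ, 1° of longitude spans that × cos φ = 34976.7 m, so Δλ = -387.66 / 34976.7 × 3600 = -39.900″.

Δλ = -39.90″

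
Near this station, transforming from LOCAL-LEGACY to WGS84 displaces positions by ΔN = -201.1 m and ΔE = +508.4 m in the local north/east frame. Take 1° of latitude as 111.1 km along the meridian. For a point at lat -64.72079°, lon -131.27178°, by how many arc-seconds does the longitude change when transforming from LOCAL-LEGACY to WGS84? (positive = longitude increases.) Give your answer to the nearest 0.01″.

At latitude -64.72079°, cos φ = 0.427030.
1° of longitude at this latitude = 111.1 × cos φ = 47.44 km, so Δλ = 508.4 / 47443.0 = 0.0107160° = 38.578″.

Δλ = 38.58″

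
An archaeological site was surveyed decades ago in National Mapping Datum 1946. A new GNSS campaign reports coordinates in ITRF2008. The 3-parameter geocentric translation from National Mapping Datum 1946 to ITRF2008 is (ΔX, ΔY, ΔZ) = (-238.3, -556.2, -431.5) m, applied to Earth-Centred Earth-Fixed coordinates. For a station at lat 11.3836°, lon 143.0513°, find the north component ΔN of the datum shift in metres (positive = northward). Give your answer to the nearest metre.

ΔN = -395 m

At φ = 11.3836°, λ = 143.0513°: sin φ = 0.197377, cos φ = 0.980328, sin λ = 0.601100, cos λ = -0.799174.
ΔN = −sin φ cos λ·ΔX − sin φ sin λ·ΔY + cos φ·ΔZ = −(0.197377)(-0.799174)(-238.3) − (0.197377)(0.601100)(-556.2) + (0.980328)(-431.5) = -394.61 m.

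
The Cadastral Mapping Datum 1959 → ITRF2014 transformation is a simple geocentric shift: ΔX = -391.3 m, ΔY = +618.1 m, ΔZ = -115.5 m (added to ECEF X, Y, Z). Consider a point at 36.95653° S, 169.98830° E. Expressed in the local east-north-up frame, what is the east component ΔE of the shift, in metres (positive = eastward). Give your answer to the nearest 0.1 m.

ΔE = -540.7 m

The local east axis at (φ, λ) is (−sin λ, cos λ, 0), so ΔE = −sin(169.98830°)·(-391.3) + cos(169.98830°)·618.1 = -540.66 m.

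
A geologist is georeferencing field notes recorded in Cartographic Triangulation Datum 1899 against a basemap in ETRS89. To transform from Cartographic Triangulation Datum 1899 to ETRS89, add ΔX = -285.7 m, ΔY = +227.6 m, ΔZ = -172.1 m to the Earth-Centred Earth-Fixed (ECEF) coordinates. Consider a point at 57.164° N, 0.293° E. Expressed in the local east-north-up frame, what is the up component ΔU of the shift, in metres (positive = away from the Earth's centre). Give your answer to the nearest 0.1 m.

The local up (radial) axis is (cos φ cos λ, cos φ sin λ, sin φ), giving ΔU = -154.915 + 0.631 − 144.603 = -298.89 m.

ΔU = -298.9 m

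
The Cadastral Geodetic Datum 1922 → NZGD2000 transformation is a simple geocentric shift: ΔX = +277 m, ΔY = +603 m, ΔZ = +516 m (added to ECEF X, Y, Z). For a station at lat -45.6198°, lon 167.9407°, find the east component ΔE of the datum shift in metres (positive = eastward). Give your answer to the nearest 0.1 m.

ΔE = -647.6 m

The local east axis at (φ, λ) is (−sin λ, cos λ, 0), so ΔE = −sin(167.9407°)·277 + cos(167.9407°)·603 = -647.56 m.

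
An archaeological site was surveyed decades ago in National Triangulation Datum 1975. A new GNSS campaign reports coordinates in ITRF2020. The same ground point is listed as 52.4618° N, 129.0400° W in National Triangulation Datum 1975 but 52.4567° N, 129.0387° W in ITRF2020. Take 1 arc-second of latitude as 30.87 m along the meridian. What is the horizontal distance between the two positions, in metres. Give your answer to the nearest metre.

Δφ = 52.4567° − 52.4618° = -0.0051°; Δλ = -129.0387° − -129.0400° = +0.0013°.
1° of latitude = 3600 × 30.87 = 111132 m.
ΔN = Δφ × 111132 = -566.8 m; ΔE = Δλ × 111132 × cos(52.4618°) = +0.0013 × 111132 × 0.609290 = 88.0 m.
Distance = √(ΔE² + ΔN²) = √(88.0² + (-566.8)²) = 573.6 m.

574 m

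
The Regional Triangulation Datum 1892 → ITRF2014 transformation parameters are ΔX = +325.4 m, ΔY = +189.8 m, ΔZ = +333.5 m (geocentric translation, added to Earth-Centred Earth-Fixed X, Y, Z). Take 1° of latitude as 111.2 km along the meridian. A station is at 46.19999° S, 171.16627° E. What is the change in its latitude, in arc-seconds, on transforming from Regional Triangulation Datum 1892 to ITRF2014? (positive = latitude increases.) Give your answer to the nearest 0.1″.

Δφ = 0.6″

sin φ = -0.721760, cos φ = 0.692143, sin λ = 0.153568, cos λ = -0.988138.
North component: ΔN = −sin φ cos λ·ΔX − sin φ sin λ·ΔY + cos φ·ΔZ = −(-0.721760)(-0.988138)(325.4) − (-0.721760)(0.153568)(189.8) + (0.692143)(333.5) = 19.79 m.
1° of latitude spans 111200 m, so Δφ = 19.79 / 111200 × 3600 = 0.641″.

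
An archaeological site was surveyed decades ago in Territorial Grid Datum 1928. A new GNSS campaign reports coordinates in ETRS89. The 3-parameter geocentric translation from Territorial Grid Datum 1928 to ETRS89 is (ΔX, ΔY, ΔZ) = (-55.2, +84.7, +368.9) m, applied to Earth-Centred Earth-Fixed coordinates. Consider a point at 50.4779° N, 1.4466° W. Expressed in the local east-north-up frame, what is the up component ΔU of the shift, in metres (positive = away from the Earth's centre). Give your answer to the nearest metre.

At φ = 50.4779°, λ = -1.4466°: sin φ = 0.771379, cos φ = 0.636376, sin λ = -0.025245, cos λ = 0.999681.
ΔU = cos φ cos λ·ΔX + cos φ sin λ·ΔY + sin φ·ΔZ = (0.636376)(0.999681)(-55.2) + (0.636376)(-0.025245)(84.7) + (0.771379)(368.9) = 248.08 m.

ΔU = 248 m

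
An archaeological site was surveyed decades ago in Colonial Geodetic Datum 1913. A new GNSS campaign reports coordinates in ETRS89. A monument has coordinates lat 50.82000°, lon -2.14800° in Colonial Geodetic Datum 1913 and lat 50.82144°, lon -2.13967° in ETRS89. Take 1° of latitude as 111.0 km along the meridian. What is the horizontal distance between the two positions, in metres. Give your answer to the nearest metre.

Δφ = 50.82144° − 50.82000° = +0.00144°; Δλ = -2.13967° − -2.14800° = +0.00833°.
ΔN = Δφ × 111000 = 159.8 m; ΔE = Δλ × 111000 × cos(50.82000°) = +0.00833 × 111000 × 0.631759 = 584.1 m.
Distance = √(ΔE² + ΔN²) = √(584.1² + 159.8²) = 605.6 m.

606 m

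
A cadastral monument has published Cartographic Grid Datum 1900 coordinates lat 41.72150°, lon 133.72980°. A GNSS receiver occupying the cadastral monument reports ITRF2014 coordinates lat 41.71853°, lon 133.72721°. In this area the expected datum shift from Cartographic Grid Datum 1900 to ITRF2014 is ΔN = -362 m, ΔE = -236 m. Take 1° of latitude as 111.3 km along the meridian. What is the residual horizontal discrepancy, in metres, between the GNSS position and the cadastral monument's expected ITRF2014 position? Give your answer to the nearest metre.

38 m

Observed coordinate differences: Δφ = -0.00297°, Δλ = -0.00259°.
Converting to metres (1° lat = 111300 m, cos φ = 0.746389): observed ΔN = -330.6 m, observed ΔE = -215.2 m.
Subtracting the expected shift leaves a residual of -330.6 − (-362) = 31.4 m north and -215.2 − (-236) = 20.8 m east.
Residual distance = √(31.4² + 20.8²) = 37.7 m.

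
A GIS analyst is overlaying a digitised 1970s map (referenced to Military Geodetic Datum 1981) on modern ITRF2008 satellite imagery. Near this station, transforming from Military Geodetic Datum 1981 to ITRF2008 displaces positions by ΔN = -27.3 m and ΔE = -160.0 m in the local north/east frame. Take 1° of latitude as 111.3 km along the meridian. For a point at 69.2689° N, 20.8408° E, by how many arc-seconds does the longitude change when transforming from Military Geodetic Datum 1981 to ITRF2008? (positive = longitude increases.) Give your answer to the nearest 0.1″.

Δλ = -14.6″

At latitude 69.2689°, cos φ = 0.353983.
1° of longitude at this latitude = 111.3 × cos φ = 39.40 km, so Δλ = -160.0 / 39398.3 = -0.0040611° = -14.620″.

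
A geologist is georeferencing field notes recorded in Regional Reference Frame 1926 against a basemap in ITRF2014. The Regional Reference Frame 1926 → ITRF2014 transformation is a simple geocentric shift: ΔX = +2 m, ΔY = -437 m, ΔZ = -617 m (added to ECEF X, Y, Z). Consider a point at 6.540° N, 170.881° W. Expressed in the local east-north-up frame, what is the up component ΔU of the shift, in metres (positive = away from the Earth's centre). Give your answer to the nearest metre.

At φ = 6.540°, λ = -170.881°: sin φ = 0.113897, cos φ = 0.993493, sin λ = -0.158485, cos λ = -0.987361.
ΔU = cos φ cos λ·ΔX + cos φ sin λ·ΔY + sin φ·ΔZ = (0.993493)(-0.987361)(2) + (0.993493)(-0.158485)(-437) + (0.113897)(-617) = -3.43 m.

ΔU = -3 m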